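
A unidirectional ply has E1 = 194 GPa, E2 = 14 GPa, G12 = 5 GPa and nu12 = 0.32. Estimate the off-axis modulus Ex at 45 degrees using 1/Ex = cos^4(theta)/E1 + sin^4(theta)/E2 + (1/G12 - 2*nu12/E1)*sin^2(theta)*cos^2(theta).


cos^4(45) = 0.25, sin^4(45) = 0.25, sin^2(45)*cos^2(45) = 0.25
1/G12 - 2*nu12/E1 = 1/5 - 2*0.32/194 = 0.196701 GPa^-1
1/Ex = 0.25/194 + 0.25/14 + 0.196701*0.25 = 0.0683211 GPa^-1
Ex = 14.64 GPa

14.64 GPa


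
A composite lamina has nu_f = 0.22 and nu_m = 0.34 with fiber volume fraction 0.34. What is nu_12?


nu_12 = nu_f*Vf + nu_m*(1-Vf) = 0.22*0.34 + 0.34*0.66 = 0.2992

0.2992


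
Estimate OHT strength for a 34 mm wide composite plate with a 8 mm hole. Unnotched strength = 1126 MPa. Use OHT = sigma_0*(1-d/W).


OHT = sigma_0*(1-d/W) = 1126*(1-8/34) = 861.1 MPa

861.1 MPa


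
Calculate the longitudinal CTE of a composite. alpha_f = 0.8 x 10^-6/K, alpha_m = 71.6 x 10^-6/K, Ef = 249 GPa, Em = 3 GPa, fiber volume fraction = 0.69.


E1 = Ef*Vf + Em*(1-Vf) = 172.74
alpha_1 = (alpha_f*Ef*Vf + alpha_m*Em*(1-Vf))/E1 = 1.18 x 10^-6/K

1.18 x 10^-6/K


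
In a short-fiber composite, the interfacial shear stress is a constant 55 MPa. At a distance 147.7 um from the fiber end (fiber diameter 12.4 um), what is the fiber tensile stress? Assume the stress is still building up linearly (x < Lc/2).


Force balance: sigma_f * (pi*d^2/4) = tau * (pi*d) * x  ->  sigma_f = 4 * tau * x / d
sigma_f = 4 * 55 * 147.7 / 12.4 = 2620.5 MPa

2620.5 MPa


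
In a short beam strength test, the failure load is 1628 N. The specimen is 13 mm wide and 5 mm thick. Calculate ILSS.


ILSS = 3F/(4bh) = 3*1628/(4*13*5) = 18.78 MPa

18.78 MPa


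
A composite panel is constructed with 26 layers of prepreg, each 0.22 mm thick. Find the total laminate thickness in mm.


h = n * t_ply = 26 * 0.22 = 5.72 mm

5.72 mm


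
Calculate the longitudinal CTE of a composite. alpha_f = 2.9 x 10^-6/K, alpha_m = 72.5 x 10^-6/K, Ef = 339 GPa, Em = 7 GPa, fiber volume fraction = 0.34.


E1 = Ef*Vf + Em*(1-Vf) = 119.88
alpha_1 = (alpha_f*Ef*Vf + alpha_m*Em*(1-Vf))/E1 = 5.58 x 10^-6/K

5.58 x 10^-6/K


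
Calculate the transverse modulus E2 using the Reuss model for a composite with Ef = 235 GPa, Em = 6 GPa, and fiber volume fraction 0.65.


1/E2 = Vf/Ef + (1-Vf)/Em = 0.65/235 + 0.35/6
E2 = 16.37 GPa

16.37 GPa


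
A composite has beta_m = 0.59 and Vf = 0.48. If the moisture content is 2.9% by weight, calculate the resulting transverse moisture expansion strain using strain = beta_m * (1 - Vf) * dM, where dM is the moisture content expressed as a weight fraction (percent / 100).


dM = 2.9/100 = 0.029
strain = beta_m * (1-Vf) * dM = 0.59 * 0.52 * 0.029 = 0.0088972

0.0088972


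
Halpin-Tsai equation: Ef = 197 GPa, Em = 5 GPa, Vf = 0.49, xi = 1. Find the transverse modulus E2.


eta = (Ef/Em - 1)/(Ef/Em + xi) = (39.4 - 1)/(39.4 + 1) = 0.9505
E2 = Em*(1+xi*eta*Vf)/(1-eta*Vf) = 13.72 GPa

13.72 GPa


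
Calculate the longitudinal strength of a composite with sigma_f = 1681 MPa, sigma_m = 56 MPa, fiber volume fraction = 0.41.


sigma_1 = sigma_f*Vf + sigma_m*(1-Vf) = 1681*0.41 + 56*0.59 = 722.3 MPa

722.3 MPa


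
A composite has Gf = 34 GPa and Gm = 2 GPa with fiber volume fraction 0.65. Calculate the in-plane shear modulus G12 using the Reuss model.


1/G12 = Vf/Gf + (1-Vf)/Gm = 0.65/34 + 0.35/2
G12 = 5.15 GPa

5.15 GPa


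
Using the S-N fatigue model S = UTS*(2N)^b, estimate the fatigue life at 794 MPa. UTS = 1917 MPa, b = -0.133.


N = 0.5 * (S/UTS)^(1/b) = 0.5 * (794/1917)^(1/-0.133) = 377.7266 cycles

377.7266 cycles


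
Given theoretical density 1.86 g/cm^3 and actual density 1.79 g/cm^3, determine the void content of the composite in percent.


Void% = (rho_theo - rho_actual)/rho_theo * 100 = (1.86 - 1.79)/1.86 * 100 = 3.76%

3.76%


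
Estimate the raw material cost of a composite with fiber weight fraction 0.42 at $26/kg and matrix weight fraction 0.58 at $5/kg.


Cost = cost_f*Wf + cost_m*Wm = 26*0.42 + 5*0.58 = $13.82/kg

$13.82/kg


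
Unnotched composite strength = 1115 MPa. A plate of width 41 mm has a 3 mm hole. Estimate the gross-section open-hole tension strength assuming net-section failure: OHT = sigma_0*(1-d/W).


OHT = sigma_0*(1-d/W) = 1115*(1-3/41) = 1033.4 MPa

1033.4 MPa


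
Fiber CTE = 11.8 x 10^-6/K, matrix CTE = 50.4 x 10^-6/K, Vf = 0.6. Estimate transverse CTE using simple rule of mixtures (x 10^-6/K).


alpha_2 = alpha_f*Vf + alpha_m*(1-Vf) = 11.8*0.6 + 50.4*0.4 = 27.2 x 10^-6/K

27.2 x 10^-6/K


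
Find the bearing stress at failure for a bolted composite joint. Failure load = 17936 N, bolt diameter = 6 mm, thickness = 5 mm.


sigma_br = F/(d*h) = 17936/(6*5) = 597.9 MPa

597.9 MPa


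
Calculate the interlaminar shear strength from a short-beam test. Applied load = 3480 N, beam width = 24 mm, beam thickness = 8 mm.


ILSS = 3F/(4bh) = 3*3480/(4*24*8) = 13.59 MPa

13.59 MPa


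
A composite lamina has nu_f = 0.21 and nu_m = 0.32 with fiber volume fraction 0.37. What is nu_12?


nu_12 = nu_f*Vf + nu_m*(1-Vf) = 0.21*0.37 + 0.32*0.63 = 0.2793

0.2793


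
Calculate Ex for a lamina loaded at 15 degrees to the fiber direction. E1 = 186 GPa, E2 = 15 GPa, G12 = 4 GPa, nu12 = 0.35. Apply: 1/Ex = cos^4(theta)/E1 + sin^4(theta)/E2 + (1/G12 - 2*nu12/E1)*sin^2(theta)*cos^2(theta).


cos^4(15) = 0.870513, sin^4(15) = 0.004487, sin^2(15)*cos^2(15) = 0.0625
1/G12 - 2*nu12/E1 = 1/4 - 2*0.35/186 = 0.246237 GPa^-1
1/Ex = 0.870513/186 + 0.004487/15 + 0.246237*0.0625 = 0.0203691 GPa^-1
Ex = 49.09 GPa

49.09 GPa


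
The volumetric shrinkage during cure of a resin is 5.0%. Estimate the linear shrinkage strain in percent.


Linear shrinkage ≈ vol_shrink/3 = 5.0/3 = 1.667%

1.667%


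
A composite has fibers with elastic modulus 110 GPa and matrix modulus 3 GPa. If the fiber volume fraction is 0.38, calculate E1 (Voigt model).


E1 = Ef*Vf + Em*(1-Vf) = 110*0.38 + 3*0.62 = 43.66 GPa

43.66 GPa


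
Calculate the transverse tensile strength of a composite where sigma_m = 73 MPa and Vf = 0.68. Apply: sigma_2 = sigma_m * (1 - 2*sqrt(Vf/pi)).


factor = 1 - 2*sqrt(0.68/pi) = 0.0695
sigma_2 = 73 * 0.0695 = 5.07 MPa

5.07 MPa


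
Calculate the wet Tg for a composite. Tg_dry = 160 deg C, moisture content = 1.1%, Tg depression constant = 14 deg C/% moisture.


Tg_wet = Tg_dry - k*moisture = 160 - 14*1.1 = 144.6 deg C

144.6 deg C


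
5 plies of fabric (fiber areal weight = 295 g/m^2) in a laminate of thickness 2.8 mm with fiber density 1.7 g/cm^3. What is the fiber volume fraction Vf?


Vf = n * FAW / (rho_f * h * 1000) = 5 * 295 / (1.7 * 2.8 * 1000) = 0.3099

0.3099


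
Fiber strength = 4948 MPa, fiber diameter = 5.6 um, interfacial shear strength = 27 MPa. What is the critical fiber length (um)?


Lc = sigma_f * d / (2 * tau_i) = 4948 * 5.6 / (2 * 27) = 513.1 um

513.1 um


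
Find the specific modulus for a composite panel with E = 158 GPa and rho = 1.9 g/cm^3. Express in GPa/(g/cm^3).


Specific stiffness = E/rho = 158/1.9 = 83.2 GPa/(g/cm^3)

83.2 GPa/(g/cm^3)


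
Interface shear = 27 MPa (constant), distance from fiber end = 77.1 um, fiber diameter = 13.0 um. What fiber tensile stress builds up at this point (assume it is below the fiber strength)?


Force balance: sigma_f * (pi*d^2/4) = tau * (pi*d) * x  ->  sigma_f = 4 * tau * x / d
sigma_f = 4 * 27 * 77.1 / 13.0 = 640.5 MPa

640.5 MPa


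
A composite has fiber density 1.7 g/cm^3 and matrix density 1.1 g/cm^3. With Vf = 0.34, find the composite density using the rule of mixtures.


rho_c = rho_f*Vf + rho_m*(1-Vf) = 1.7*0.34 + 1.1*0.66 = 1.304 g/cm^3

1.304 g/cm^3


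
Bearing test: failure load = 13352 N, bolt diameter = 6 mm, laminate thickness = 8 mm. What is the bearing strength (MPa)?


sigma_br = F/(d*h) = 13352/(6*8) = 278.2 MPa

278.2 MPa


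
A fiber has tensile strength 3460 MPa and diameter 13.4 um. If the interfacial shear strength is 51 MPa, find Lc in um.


Lc = sigma_f * d / (2 * tau_i) = 3460 * 13.4 / (2 * 51) = 454.5 um

454.5 um


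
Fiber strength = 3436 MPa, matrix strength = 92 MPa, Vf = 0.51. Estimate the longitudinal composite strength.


sigma_1 = sigma_f*Vf + sigma_m*(1-Vf) = 3436*0.51 + 92*0.49 = 1797.4 MPa

1797.4 MPa


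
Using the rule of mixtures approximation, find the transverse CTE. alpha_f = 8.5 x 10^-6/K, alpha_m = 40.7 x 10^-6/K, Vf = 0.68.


alpha_2 = alpha_f*Vf + alpha_m*(1-Vf) = 8.5*0.68 + 40.7*0.32 = 18.8 x 10^-6/K

18.8 x 10^-6/K


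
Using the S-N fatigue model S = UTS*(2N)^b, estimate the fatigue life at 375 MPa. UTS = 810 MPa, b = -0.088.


N = 0.5 * (S/UTS)^(1/b) = 0.5 * (375/810)^(1/-0.088) = 3159.2269 cycles

3159.2269 cycles


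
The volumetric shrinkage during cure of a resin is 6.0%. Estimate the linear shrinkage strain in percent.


Linear shrinkage ≈ vol_shrink/3 = 6.0/3 = 2.0%

2.0%


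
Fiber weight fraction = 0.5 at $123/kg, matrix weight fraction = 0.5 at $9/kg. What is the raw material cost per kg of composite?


Cost = cost_f*Wf + cost_m*Wm = 123*0.5 + 9*0.5 = $66.0/kg

$66.0/kg


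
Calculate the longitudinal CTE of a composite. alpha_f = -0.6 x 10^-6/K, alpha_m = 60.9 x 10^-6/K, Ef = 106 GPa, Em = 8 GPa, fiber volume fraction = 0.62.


E1 = Ef*Vf + Em*(1-Vf) = 68.76
alpha_1 = (alpha_f*Ef*Vf + alpha_m*Em*(1-Vf))/E1 = 2.12 x 10^-6/K

2.12 x 10^-6/K


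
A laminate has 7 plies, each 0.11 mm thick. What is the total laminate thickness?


h = n * t_ply = 7 * 0.11 = 0.77 mm

0.77 mm


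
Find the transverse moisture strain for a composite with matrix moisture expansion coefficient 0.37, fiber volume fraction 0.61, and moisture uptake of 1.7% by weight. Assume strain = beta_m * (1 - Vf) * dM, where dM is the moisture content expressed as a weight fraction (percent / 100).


dM = 1.7/100 = 0.017
strain = beta_m * (1-Vf) * dM = 0.37 * 0.39 * 0.017 = 0.0024531

0.0024531


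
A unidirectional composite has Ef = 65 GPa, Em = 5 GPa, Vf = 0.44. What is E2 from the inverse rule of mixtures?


1/E2 = Vf/Ef + (1-Vf)/Em = 0.44/65 + 0.56/5
E2 = 8.42 GPa

8.42 GPa


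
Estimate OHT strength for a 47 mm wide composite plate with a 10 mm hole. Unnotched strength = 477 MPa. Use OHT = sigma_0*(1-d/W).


OHT = sigma_0*(1-d/W) = 477*(1-10/47) = 375.5 MPa

375.5 MPa


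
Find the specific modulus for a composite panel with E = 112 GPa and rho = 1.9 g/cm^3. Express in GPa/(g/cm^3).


Specific stiffness = E/rho = 112/1.9 = 58.9 GPa/(g/cm^3)

58.9 GPa/(g/cm^3)


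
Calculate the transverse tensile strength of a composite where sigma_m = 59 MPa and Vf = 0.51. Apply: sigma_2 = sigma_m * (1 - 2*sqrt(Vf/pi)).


factor = 1 - 2*sqrt(0.51/pi) = 0.1942
sigma_2 = 59 * 0.1942 = 11.46 MPa

11.46 MPa


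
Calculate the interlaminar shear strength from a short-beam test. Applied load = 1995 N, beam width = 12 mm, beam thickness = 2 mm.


ILSS = 3F/(4bh) = 3*1995/(4*12*2) = 62.34 MPa

62.34 MPa


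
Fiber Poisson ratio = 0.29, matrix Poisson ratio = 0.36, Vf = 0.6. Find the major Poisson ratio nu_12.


nu_12 = nu_f*Vf + nu_m*(1-Vf) = 0.29*0.6 + 0.36*0.4 = 0.318

0.318


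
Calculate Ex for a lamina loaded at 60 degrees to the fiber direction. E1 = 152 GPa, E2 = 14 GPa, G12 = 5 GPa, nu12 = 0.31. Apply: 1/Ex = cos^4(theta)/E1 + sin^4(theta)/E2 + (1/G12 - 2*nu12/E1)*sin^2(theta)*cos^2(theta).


cos^4(60) = 0.0625, sin^4(60) = 0.5625, sin^2(60)*cos^2(60) = 0.1875
1/G12 - 2*nu12/E1 = 1/5 - 2*0.31/152 = 0.195921 GPa^-1
1/Ex = 0.0625/152 + 0.5625/14 + 0.195921*0.1875 = 0.077325 GPa^-1
Ex = 12.93 GPa

12.93 GPa


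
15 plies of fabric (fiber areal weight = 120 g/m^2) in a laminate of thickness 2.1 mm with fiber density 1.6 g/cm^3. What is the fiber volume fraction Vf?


Vf = n * FAW / (rho_f * h * 1000) = 15 * 120 / (1.6 * 2.1 * 1000) = 0.5357

0.5357


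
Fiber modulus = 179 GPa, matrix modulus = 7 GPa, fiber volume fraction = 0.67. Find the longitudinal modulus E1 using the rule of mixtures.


E1 = Ef*Vf + Em*(1-Vf) = 179*0.67 + 7*0.33 = 122.24 GPa

122.24 GPa


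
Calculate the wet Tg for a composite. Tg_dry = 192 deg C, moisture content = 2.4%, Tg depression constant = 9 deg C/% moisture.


Tg_wet = Tg_dry - k*moisture = 192 - 9*2.4 = 170.4 deg C

170.4 deg C


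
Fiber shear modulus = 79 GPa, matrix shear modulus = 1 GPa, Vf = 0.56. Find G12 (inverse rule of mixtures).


1/G12 = Vf/Gf + (1-Vf)/Gm = 0.56/79 + 0.44/1
G12 = 2.24 GPa

2.24 GPa


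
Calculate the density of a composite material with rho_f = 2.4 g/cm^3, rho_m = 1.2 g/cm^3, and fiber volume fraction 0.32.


rho_c = rho_f*Vf + rho_m*(1-Vf) = 2.4*0.32 + 1.2*0.68 = 1.584 g/cm^3

1.584 g/cm^3


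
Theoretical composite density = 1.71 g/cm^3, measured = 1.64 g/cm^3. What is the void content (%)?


Void% = (rho_theo - rho_actual)/rho_theo * 100 = (1.71 - 1.64)/1.71 * 100 = 4.09%

4.09%


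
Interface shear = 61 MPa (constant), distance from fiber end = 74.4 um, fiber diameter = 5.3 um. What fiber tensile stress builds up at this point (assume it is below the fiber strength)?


Force balance: sigma_f * (pi*d^2/4) = tau * (pi*d) * x  ->  sigma_f = 4 * tau * x / d
sigma_f = 4 * 61 * 74.4 / 5.3 = 3425.2 MPa

3425.2 MPa


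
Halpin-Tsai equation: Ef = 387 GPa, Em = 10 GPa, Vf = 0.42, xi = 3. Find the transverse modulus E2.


eta = (Ef/Em - 1)/(Ef/Em + xi) = (38.7 - 1)/(38.7 + 3) = 0.9041
E2 = Em*(1+xi*eta*Vf)/(1-eta*Vf) = 34.49 GPa

34.49 GPa


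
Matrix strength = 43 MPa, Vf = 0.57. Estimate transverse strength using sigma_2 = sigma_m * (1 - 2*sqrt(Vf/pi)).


factor = 1 - 2*sqrt(0.57/pi) = 0.1481
sigma_2 = 43 * 0.1481 = 6.37 MPa

6.37 MPa


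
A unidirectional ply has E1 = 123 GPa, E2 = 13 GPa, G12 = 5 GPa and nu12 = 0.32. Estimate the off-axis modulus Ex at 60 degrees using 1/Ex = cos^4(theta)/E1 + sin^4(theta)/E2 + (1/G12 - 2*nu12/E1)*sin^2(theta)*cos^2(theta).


cos^4(60) = 0.0625, sin^4(60) = 0.5625, sin^2(60)*cos^2(60) = 0.1875
1/G12 - 2*nu12/E1 = 1/5 - 2*0.32/123 = 0.194797 GPa^-1
1/Ex = 0.0625/123 + 0.5625/13 + 0.194797*0.1875 = 0.0803018 GPa^-1
Ex = 12.45 GPa

12.45 GPa


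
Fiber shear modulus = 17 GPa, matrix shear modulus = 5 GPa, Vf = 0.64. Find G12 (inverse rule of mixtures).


1/G12 = Vf/Gf + (1-Vf)/Gm = 0.64/17 + 0.36/5
G12 = 9.12 GPa

9.12 GPa


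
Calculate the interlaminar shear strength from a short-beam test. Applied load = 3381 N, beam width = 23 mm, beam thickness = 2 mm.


ILSS = 3F/(4bh) = 3*3381/(4*23*2) = 55.13 MPa

55.13 MPa


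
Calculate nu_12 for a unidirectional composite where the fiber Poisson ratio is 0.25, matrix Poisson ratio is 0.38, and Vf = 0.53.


nu_12 = nu_f*Vf + nu_m*(1-Vf) = 0.25*0.53 + 0.38*0.47 = 0.3111

0.3111


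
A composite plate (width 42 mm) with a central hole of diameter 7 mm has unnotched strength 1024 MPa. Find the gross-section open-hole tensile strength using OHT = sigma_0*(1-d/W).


OHT = sigma_0*(1-d/W) = 1024*(1-7/42) = 853.3 MPa

853.3 MPa


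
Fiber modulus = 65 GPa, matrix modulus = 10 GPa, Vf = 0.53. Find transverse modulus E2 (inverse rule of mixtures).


1/E2 = Vf/Ef + (1-Vf)/Em = 0.53/65 + 0.47/10
E2 = 18.13 GPa

18.13 GPa


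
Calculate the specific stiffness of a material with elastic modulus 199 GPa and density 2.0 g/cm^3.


Specific stiffness = E/rho = 199/2.0 = 99.5 GPa/(g/cm^3)

99.5 GPa/(g/cm^3)


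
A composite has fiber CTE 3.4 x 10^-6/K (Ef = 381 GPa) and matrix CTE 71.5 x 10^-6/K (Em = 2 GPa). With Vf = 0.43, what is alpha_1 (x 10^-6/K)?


E1 = Ef*Vf + Em*(1-Vf) = 164.97
alpha_1 = (alpha_f*Ef*Vf + alpha_m*Em*(1-Vf))/E1 = 3.87 x 10^-6/K

3.87 x 10^-6/K


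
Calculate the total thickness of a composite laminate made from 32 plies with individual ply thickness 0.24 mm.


h = n * t_ply = 32 * 0.24 = 7.68 mm

7.68 mm


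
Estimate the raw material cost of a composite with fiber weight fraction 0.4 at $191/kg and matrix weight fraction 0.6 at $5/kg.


Cost = cost_f*Wf + cost_m*Wm = 191*0.4 + 5*0.6 = $79.4/kg

$79.4/kg


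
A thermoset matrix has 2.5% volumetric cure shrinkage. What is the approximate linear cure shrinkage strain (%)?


Linear shrinkage ≈ vol_shrink/3 = 2.5/3 = 0.833%

0.833%


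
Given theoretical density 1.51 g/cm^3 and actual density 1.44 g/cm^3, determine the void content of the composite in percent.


Void% = (rho_theo - rho_actual)/rho_theo * 100 = (1.51 - 1.44)/1.51 * 100 = 4.64%

4.64%


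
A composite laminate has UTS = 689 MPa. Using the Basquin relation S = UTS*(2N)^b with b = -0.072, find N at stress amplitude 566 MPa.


N = 0.5 * (S/UTS)^(1/b) = 0.5 * (566/689)^(1/-0.072) = 7.6757 cycles

7.6757 cycles


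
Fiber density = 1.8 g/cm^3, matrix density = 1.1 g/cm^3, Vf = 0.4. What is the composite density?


rho_c = rho_f*Vf + rho_m*(1-Vf) = 1.8*0.4 + 1.1*0.6 = 1.38 g/cm^3

1.38 g/cm^3


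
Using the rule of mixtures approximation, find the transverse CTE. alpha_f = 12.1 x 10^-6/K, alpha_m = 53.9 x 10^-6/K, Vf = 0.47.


alpha_2 = alpha_f*Vf + alpha_m*(1-Vf) = 12.1*0.47 + 53.9*0.53 = 34.3 x 10^-6/K

34.3 x 10^-6/K


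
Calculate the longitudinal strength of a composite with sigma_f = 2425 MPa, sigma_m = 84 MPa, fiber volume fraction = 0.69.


sigma_1 = sigma_f*Vf + sigma_m*(1-Vf) = 2425*0.69 + 84*0.31 = 1699.3 MPa

1699.3 MPa


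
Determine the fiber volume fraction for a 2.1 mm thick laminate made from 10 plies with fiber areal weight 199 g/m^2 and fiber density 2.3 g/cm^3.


Vf = n * FAW / (rho_f * h * 1000) = 10 * 199 / (2.3 * 2.1 * 1000) = 0.412

0.412


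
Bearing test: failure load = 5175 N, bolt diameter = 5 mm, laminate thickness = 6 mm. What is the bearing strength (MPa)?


sigma_br = F/(d*h) = 5175/(5*6) = 172.5 MPa

172.5 MPa


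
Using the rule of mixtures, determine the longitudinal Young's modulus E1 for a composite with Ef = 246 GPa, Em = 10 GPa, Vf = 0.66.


E1 = Ef*Vf + Em*(1-Vf) = 246*0.66 + 10*0.34 = 165.76 GPa

165.76 GPa


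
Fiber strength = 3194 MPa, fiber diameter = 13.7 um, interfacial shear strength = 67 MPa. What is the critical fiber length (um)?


Lc = sigma_f * d / (2 * tau_i) = 3194 * 13.7 / (2 * 67) = 326.6 um

326.6 um


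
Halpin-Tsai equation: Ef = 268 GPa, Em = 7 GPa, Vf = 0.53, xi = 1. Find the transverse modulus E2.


eta = (Ef/Em - 1)/(Ef/Em + xi) = (38.2857 - 1)/(38.2857 + 1) = 0.9491
E2 = Em*(1+xi*eta*Vf)/(1-eta*Vf) = 21.17 GPa

21.17 GPa


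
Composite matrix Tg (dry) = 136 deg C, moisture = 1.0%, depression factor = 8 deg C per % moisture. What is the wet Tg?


Tg_wet = Tg_dry - k*moisture = 136 - 8*1.0 = 128.0 deg C

128.0 deg C


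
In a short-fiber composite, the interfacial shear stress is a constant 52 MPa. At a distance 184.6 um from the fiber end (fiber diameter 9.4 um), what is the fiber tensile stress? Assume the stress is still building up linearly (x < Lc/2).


Force balance: sigma_f * (pi*d^2/4) = tau * (pi*d) * x  ->  sigma_f = 4 * tau * x / d
sigma_f = 4 * 52 * 184.6 / 9.4 = 4084.8 MPa

4084.8 MPa


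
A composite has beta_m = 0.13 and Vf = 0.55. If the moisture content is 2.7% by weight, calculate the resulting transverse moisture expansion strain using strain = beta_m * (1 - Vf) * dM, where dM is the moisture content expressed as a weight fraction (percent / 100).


dM = 2.7/100 = 0.027
strain = beta_m * (1-Vf) * dM = 0.13 * 0.45 * 0.027 = 0.0015795

0.0015795


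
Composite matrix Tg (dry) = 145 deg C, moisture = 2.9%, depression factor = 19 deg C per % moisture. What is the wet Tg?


Tg_wet = Tg_dry - k*moisture = 145 - 19*2.9 = 89.9 deg C

89.9 deg C


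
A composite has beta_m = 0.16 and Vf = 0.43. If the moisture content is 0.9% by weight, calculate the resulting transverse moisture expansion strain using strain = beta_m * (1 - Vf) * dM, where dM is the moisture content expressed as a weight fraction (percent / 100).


dM = 0.9/100 = 0.009
strain = beta_m * (1-Vf) * dM = 0.16 * 0.57 * 0.009 = 0.0008208

0.0008208


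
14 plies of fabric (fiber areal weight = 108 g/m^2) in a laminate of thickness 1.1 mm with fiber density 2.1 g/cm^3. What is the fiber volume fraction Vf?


Vf = n * FAW / (rho_f * h * 1000) = 14 * 108 / (2.1 * 1.1 * 1000) = 0.6545

0.6545


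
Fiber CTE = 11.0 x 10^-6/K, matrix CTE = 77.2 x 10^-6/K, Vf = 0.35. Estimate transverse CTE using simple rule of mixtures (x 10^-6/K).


alpha_2 = alpha_f*Vf + alpha_m*(1-Vf) = 11.0*0.35 + 77.2*0.65 = 54.0 x 10^-6/K

54.0 x 10^-6/K


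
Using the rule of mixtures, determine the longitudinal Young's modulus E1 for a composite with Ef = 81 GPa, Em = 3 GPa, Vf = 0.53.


E1 = Ef*Vf + Em*(1-Vf) = 81*0.53 + 3*0.47 = 44.34 GPa

44.34 GPa


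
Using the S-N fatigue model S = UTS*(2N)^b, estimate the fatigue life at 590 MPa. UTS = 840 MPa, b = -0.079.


N = 0.5 * (S/UTS)^(1/b) = 0.5 * (590/840)^(1/-0.079) = 43.7610 cycles

43.7610 cycles


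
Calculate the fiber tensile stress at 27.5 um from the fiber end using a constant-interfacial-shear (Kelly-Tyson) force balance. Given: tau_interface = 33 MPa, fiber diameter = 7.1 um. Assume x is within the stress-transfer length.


Force balance: sigma_f * (pi*d^2/4) = tau * (pi*d) * x  ->  sigma_f = 4 * tau * x / d
sigma_f = 4 * 33 * 27.5 / 7.1 = 511.3 MPa

511.3 MPa


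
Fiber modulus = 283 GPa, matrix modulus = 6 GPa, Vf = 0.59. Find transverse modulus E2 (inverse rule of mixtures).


1/E2 = Vf/Ef + (1-Vf)/Em = 0.59/283 + 0.41/6
E2 = 14.2 GPa

14.2 GPa


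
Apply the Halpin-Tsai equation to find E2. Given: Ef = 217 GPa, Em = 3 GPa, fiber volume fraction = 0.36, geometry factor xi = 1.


eta = (Ef/Em - 1)/(Ef/Em + xi) = (72.3333 - 1)/(72.3333 + 1) = 0.9727
E2 = Em*(1+xi*eta*Vf)/(1-eta*Vf) = 6.23 GPa

6.23 GPa


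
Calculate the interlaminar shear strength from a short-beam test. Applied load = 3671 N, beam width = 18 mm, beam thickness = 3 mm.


ILSS = 3F/(4bh) = 3*3671/(4*18*3) = 50.99 MPa

50.99 MPa


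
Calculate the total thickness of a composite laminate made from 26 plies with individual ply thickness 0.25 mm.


h = n * t_ply = 26 * 0.25 = 6.5 mm

6.5 mm


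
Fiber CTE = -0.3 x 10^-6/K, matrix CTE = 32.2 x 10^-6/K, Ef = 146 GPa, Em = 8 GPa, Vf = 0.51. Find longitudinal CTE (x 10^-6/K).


E1 = Ef*Vf + Em*(1-Vf) = 78.38
alpha_1 = (alpha_f*Ef*Vf + alpha_m*Em*(1-Vf))/E1 = 1.33 x 10^-6/K

1.33 x 10^-6/K


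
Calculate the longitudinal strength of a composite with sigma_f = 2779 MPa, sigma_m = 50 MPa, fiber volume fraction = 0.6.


sigma_1 = sigma_f*Vf + sigma_m*(1-Vf) = 2779*0.6 + 50*0.4 = 1687.4 MPa

1687.4 MPa


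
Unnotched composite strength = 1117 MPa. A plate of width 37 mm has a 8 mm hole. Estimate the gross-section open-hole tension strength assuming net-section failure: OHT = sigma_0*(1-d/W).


OHT = sigma_0*(1-d/W) = 1117*(1-8/37) = 875.5 MPa

875.5 MPa


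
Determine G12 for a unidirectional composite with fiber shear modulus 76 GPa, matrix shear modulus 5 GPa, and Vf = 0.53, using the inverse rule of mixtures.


1/G12 = Vf/Gf + (1-Vf)/Gm = 0.53/76 + 0.47/5
G12 = 9.9 GPa

9.9 GPa


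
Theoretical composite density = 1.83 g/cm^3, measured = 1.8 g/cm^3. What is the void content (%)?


Void% = (rho_theo - rho_actual)/rho_theo * 100 = (1.83 - 1.8)/1.83 * 100 = 1.64%

1.64%


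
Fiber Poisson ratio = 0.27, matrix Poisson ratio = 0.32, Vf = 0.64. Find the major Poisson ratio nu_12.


nu_12 = nu_f*Vf + nu_m*(1-Vf) = 0.27*0.64 + 0.32*0.36 = 0.288

0.288


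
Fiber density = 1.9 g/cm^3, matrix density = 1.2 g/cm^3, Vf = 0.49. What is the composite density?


rho_c = rho_f*Vf + rho_m*(1-Vf) = 1.9*0.49 + 1.2*0.51 = 1.543 g/cm^3

1.543 g/cm^3


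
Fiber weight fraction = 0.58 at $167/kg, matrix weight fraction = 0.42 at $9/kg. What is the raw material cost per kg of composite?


Cost = cost_f*Wf + cost_m*Wm = 167*0.58 + 9*0.42 = $100.64/kg

$100.64/kg


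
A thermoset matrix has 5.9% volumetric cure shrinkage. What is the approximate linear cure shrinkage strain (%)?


Linear shrinkage ≈ vol_shrink/3 = 5.9/3 = 1.967%

1.967%


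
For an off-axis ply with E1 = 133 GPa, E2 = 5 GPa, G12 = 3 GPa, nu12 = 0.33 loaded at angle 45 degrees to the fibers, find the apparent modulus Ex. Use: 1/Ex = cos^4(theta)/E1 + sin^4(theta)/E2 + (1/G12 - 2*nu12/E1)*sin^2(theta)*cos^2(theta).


cos^4(45) = 0.25, sin^4(45) = 0.25, sin^2(45)*cos^2(45) = 0.25
1/G12 - 2*nu12/E1 = 1/3 - 2*0.33/133 = 0.328371 GPa^-1
1/Ex = 0.25/133 + 0.25/5 + 0.328371*0.25 = 0.1339724 GPa^-1
Ex = 7.46 GPa

7.46 GPa


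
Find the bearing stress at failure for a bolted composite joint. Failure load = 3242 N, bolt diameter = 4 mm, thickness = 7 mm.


sigma_br = F/(d*h) = 3242/(4*7) = 115.8 MPa

115.8 MPa


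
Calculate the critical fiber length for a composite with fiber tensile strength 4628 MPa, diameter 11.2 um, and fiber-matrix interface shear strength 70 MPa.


Lc = sigma_f * d / (2 * tau_i) = 4628 * 11.2 / (2 * 70) = 370.2 um

370.2 um


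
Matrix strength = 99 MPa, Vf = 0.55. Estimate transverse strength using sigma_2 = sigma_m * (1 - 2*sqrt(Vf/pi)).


factor = 1 - 2*sqrt(0.55/pi) = 0.1632
sigma_2 = 99 * 0.1632 = 16.15 MPa

16.15 MPa


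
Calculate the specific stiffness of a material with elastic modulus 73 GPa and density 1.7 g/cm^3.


Specific stiffness = E/rho = 73/1.7 = 42.9 GPa/(g/cm^3)

42.9 GPa/(g/cm^3)


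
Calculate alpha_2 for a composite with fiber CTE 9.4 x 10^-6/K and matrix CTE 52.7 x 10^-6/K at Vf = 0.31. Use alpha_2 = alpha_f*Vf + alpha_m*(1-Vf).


alpha_2 = alpha_f*Vf + alpha_m*(1-Vf) = 9.4*0.31 + 52.7*0.69 = 39.3 x 10^-6/K

39.3 x 10^-6/K


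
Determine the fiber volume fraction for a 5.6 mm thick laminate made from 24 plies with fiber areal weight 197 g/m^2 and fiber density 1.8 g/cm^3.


Vf = n * FAW / (rho_f * h * 1000) = 24 * 197 / (1.8 * 5.6 * 1000) = 0.469

0.469


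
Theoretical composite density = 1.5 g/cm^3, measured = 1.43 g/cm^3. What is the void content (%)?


Void% = (rho_theo - rho_actual)/rho_theo * 100 = (1.5 - 1.43)/1.5 * 100 = 4.67%

4.67%


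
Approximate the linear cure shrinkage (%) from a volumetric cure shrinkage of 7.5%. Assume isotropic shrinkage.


Linear shrinkage ≈ vol_shrink/3 = 7.5/3 = 2.5%

2.5%


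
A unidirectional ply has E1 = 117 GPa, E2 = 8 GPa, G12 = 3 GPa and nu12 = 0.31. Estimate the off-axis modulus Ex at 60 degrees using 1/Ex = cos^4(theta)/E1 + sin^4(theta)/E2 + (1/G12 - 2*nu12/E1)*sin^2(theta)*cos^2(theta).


cos^4(60) = 0.0625, sin^4(60) = 0.5625, sin^2(60)*cos^2(60) = 0.1875
1/G12 - 2*nu12/E1 = 1/3 - 2*0.31/117 = 0.328034 GPa^-1
1/Ex = 0.0625/117 + 0.5625/8 + 0.328034*0.1875 = 0.1323531 GPa^-1
Ex = 7.56 GPa

7.56 GPa


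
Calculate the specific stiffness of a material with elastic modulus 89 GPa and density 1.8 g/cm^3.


Specific stiffness = E/rho = 89/1.8 = 49.4 GPa/(g/cm^3)

49.4 GPa/(g/cm^3)


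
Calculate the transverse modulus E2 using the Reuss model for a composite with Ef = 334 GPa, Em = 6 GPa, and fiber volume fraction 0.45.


1/E2 = Vf/Ef + (1-Vf)/Em = 0.45/334 + 0.55/6
E2 = 10.75 GPa

10.75 GPa


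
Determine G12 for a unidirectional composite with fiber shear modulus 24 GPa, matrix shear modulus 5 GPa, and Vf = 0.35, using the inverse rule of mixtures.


1/G12 = Vf/Gf + (1-Vf)/Gm = 0.35/24 + 0.65/5
G12 = 6.92 GPa

6.92 GPa


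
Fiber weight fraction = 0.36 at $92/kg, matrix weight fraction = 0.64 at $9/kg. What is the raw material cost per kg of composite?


Cost = cost_f*Wf + cost_m*Wm = 92*0.36 + 9*0.64 = $38.88/kg

$38.88/kg


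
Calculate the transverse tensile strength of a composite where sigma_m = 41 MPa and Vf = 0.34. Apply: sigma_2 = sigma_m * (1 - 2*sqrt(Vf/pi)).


factor = 1 - 2*sqrt(0.34/pi) = 0.342
sigma_2 = 41 * 0.342 = 14.02 MPa

14.02 MPa


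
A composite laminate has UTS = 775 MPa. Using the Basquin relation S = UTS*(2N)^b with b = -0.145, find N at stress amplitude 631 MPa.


N = 0.5 * (S/UTS)^(1/b) = 0.5 * (631/775)^(1/-0.145) = 2.0637 cycles

2.0637 cycles


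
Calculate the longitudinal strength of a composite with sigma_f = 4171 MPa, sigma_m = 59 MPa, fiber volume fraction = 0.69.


sigma_1 = sigma_f*Vf + sigma_m*(1-Vf) = 4171*0.69 + 59*0.31 = 2896.3 MPa

2896.3 MPa


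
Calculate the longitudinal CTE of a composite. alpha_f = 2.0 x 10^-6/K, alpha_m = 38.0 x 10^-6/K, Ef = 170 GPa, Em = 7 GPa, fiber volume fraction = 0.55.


E1 = Ef*Vf + Em*(1-Vf) = 96.65
alpha_1 = (alpha_f*Ef*Vf + alpha_m*Em*(1-Vf))/E1 = 3.17 x 10^-6/K

3.17 x 10^-6/K


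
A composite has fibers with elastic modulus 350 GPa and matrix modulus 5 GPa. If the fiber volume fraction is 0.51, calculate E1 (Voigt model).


E1 = Ef*Vf + Em*(1-Vf) = 350*0.51 + 5*0.49 = 180.95 GPa

180.95 GPa


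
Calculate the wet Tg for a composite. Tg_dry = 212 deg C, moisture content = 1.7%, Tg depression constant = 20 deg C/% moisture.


Tg_wet = Tg_dry - k*moisture = 212 - 20*1.7 = 178.0 deg C

178.0 deg C


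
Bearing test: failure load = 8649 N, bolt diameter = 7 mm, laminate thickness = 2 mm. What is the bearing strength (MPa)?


sigma_br = F/(d*h) = 8649/(7*2) = 617.8 MPa

617.8 MPa


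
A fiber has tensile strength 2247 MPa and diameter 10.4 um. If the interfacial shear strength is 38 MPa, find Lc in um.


Lc = sigma_f * d / (2 * tau_i) = 2247 * 10.4 / (2 * 38) = 307.5 um

307.5 um


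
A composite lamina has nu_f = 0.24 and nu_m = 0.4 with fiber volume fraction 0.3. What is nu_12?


nu_12 = nu_f*Vf + nu_m*(1-Vf) = 0.24*0.3 + 0.4*0.7 = 0.352

0.352


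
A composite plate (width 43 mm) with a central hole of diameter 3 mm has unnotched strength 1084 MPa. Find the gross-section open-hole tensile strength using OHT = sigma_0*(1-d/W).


OHT = sigma_0*(1-d/W) = 1084*(1-3/43) = 1008.4 MPa

1008.4 MPa


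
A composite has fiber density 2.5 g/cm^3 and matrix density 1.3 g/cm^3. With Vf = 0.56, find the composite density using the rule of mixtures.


rho_c = rho_f*Vf + rho_m*(1-Vf) = 2.5*0.56 + 1.3*0.44 = 1.972 g/cm^3

1.972 g/cm^3


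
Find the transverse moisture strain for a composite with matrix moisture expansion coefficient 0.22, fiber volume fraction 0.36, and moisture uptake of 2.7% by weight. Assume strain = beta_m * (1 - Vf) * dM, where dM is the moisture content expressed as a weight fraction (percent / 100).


dM = 2.7/100 = 0.027
strain = beta_m * (1-Vf) * dM = 0.22 * 0.64 * 0.027 = 0.0038016

0.0038016


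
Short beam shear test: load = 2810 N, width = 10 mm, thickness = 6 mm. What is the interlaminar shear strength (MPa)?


ILSS = 3F/(4bh) = 3*2810/(4*10*6) = 35.13 MPa

35.13 MPa


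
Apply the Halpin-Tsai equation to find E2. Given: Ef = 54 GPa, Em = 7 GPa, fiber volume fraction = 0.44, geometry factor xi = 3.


eta = (Ef/Em - 1)/(Ef/Em + xi) = (7.7143 - 1)/(7.7143 + 3) = 0.6267
E2 = Em*(1+xi*eta*Vf)/(1-eta*Vf) = 17.66 GPa

17.66 GPa


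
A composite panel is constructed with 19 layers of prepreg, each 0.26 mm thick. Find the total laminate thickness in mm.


h = n * t_ply = 19 * 0.26 = 4.94 mm

4.94 mm


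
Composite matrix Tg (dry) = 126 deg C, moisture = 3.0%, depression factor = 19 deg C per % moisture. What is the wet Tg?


Tg_wet = Tg_dry - k*moisture = 126 - 19*3.0 = 69.0 deg C

69.0 deg C


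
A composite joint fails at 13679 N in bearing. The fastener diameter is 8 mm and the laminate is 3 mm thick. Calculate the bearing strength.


sigma_br = F/(d*h) = 13679/(8*3) = 570.0 MPa

570.0 MPa


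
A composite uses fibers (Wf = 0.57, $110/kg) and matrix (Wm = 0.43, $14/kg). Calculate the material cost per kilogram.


Cost = cost_f*Wf + cost_m*Wm = 110*0.57 + 14*0.43 = $68.72/kg

$68.72/kg


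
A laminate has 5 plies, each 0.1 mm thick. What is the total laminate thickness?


h = n * t_ply = 5 * 0.1 = 0.5 mm

0.5 mm


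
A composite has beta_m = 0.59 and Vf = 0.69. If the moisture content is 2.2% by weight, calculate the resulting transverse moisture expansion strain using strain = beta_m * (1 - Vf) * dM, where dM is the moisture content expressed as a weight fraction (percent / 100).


dM = 2.2/100 = 0.022
strain = beta_m * (1-Vf) * dM = 0.59 * 0.31 * 0.022 = 0.0040238

0.0040238


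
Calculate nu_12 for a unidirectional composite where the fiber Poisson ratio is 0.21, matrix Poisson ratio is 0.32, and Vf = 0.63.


nu_12 = nu_f*Vf + nu_m*(1-Vf) = 0.21*0.63 + 0.32*0.37 = 0.2507

0.2507


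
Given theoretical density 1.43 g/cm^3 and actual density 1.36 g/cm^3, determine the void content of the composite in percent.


Void% = (rho_theo - rho_actual)/rho_theo * 100 = (1.43 - 1.36)/1.43 * 100 = 4.9%

4.9%


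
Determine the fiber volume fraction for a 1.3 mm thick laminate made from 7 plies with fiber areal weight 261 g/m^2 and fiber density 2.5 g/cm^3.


Vf = n * FAW / (rho_f * h * 1000) = 7 * 261 / (2.5 * 1.3 * 1000) = 0.5622

0.5622


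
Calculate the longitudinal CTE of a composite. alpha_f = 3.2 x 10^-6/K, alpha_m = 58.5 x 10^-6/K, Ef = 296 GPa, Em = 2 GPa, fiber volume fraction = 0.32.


E1 = Ef*Vf + Em*(1-Vf) = 96.08
alpha_1 = (alpha_f*Ef*Vf + alpha_m*Em*(1-Vf))/E1 = 3.98 x 10^-6/K

3.98 x 10^-6/K


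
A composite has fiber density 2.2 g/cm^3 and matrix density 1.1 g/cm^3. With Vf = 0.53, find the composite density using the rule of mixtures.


rho_c = rho_f*Vf + rho_m*(1-Vf) = 2.2*0.53 + 1.1*0.47 = 1.683 g/cm^3

1.683 g/cm^3


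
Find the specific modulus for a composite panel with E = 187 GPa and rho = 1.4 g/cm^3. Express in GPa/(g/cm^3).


Specific stiffness = E/rho = 187/1.4 = 133.6 GPa/(g/cm^3)

133.6 GPa/(g/cm^3)


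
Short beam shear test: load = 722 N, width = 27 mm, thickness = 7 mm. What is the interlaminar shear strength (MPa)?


ILSS = 3F/(4bh) = 3*722/(4*27*7) = 2.87 MPa

2.87 MPa


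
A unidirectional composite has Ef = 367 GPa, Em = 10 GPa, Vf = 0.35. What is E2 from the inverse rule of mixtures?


1/E2 = Vf/Ef + (1-Vf)/Em = 0.35/367 + 0.65/10
E2 = 15.16 GPa

15.16 GPa


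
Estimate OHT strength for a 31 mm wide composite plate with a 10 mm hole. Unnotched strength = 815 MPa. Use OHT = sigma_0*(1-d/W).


OHT = sigma_0*(1-d/W) = 815*(1-10/31) = 552.1 MPa

552.1 MPa


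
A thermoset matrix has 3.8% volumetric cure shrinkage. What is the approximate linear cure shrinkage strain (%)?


Linear shrinkage ≈ vol_shrink/3 = 3.8/3 = 1.267%

1.267%


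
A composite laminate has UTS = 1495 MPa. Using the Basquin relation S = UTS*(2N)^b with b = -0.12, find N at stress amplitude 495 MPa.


N = 0.5 * (S/UTS)^(1/b) = 0.5 * (495/1495)^(1/-0.12) = 5003.4545 cycles

5003.4545 cycles


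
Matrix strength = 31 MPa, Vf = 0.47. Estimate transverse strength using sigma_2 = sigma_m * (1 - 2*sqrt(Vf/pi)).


factor = 1 - 2*sqrt(0.47/pi) = 0.2264
sigma_2 = 31 * 0.2264 = 7.02 MPa

7.02 MPa


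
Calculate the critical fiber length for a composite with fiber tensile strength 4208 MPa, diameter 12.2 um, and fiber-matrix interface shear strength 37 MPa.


Lc = sigma_f * d / (2 * tau_i) = 4208 * 12.2 / (2 * 37) = 693.8 um

693.8 um


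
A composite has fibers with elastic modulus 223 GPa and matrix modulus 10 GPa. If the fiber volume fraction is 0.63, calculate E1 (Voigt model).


E1 = Ef*Vf + Em*(1-Vf) = 223*0.63 + 10*0.37 = 144.19 GPa

144.19 GPa


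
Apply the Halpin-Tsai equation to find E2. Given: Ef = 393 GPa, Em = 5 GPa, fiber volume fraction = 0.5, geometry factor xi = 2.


eta = (Ef/Em - 1)/(Ef/Em + xi) = (78.6 - 1)/(78.6 + 2) = 0.9628
E2 = Em*(1+xi*eta*Vf)/(1-eta*Vf) = 18.92 GPa

18.92 GPa


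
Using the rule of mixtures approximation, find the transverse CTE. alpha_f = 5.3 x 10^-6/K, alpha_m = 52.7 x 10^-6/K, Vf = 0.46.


alpha_2 = alpha_f*Vf + alpha_m*(1-Vf) = 5.3*0.46 + 52.7*0.54 = 30.9 x 10^-6/K

30.9 x 10^-6/K


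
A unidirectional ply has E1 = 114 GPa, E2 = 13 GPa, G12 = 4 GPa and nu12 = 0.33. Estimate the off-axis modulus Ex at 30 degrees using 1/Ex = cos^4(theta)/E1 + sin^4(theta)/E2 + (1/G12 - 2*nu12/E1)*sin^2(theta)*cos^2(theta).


cos^4(30) = 0.5625, sin^4(30) = 0.0625, sin^2(30)*cos^2(30) = 0.1875
1/G12 - 2*nu12/E1 = 1/4 - 2*0.33/114 = 0.244211 GPa^-1
1/Ex = 0.5625/114 + 0.0625/13 + 0.244211*0.1875 = 0.0555314 GPa^-1
Ex = 18.01 GPa

18.01 GPa


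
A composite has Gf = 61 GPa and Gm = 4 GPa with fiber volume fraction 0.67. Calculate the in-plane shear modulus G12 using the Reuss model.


1/G12 = Vf/Gf + (1-Vf)/Gm = 0.67/61 + 0.33/4
G12 = 10.7 GPa

10.7 GPa


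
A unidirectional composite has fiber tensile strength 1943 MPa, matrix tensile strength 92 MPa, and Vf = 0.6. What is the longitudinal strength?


sigma_1 = sigma_f*Vf + sigma_m*(1-Vf) = 1943*0.6 + 92*0.4 = 1202.6 MPa

1202.6 MPa


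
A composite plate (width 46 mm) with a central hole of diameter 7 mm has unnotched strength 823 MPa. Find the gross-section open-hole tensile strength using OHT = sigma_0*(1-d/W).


OHT = sigma_0*(1-d/W) = 823*(1-7/46) = 697.8 MPa

697.8 MPa


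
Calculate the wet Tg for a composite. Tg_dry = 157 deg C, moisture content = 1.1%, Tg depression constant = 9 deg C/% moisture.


Tg_wet = Tg_dry - k*moisture = 157 - 9*1.1 = 147.1 deg C

147.1 deg C


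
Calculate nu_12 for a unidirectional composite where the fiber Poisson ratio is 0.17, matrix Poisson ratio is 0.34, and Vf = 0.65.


nu_12 = nu_f*Vf + nu_m*(1-Vf) = 0.17*0.65 + 0.34*0.35 = 0.2295

0.2295


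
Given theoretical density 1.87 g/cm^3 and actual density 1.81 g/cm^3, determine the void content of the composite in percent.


Void% = (rho_theo - rho_actual)/rho_theo * 100 = (1.87 - 1.81)/1.87 * 100 = 3.21%

3.21%


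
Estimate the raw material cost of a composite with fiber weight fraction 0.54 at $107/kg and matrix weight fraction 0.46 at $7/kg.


Cost = cost_f*Wf + cost_m*Wm = 107*0.54 + 7*0.46 = $61.0/kg

$61.0/kg


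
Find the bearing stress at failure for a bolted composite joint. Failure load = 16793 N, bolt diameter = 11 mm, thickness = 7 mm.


sigma_br = F/(d*h) = 16793/(11*7) = 218.1 MPa

218.1 MPa


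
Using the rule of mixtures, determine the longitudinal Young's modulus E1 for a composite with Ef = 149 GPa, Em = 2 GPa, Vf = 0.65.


E1 = Ef*Vf + Em*(1-Vf) = 149*0.65 + 2*0.35 = 97.55 GPa

97.55 GPa


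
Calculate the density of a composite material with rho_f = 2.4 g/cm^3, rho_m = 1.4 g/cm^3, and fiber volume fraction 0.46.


rho_c = rho_f*Vf + rho_m*(1-Vf) = 2.4*0.46 + 1.4*0.54 = 1.86 g/cm^3

1.86 g/cm^3


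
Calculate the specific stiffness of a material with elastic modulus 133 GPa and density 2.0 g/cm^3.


Specific stiffness = E/rho = 133/2.0 = 66.5 GPa/(g/cm^3)

66.5 GPa/(g/cm^3)


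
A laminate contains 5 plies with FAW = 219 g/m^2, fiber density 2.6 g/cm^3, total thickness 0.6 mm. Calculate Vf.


Vf = n * FAW / (rho_f * h * 1000) = 5 * 219 / (2.6 * 0.6 * 1000) = 0.7019

0.7019


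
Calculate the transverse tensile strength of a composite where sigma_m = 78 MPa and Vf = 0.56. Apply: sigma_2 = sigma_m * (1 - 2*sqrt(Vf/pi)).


factor = 1 - 2*sqrt(0.56/pi) = 0.1556
sigma_2 = 78 * 0.1556 = 12.14 MPa

12.14 MPa


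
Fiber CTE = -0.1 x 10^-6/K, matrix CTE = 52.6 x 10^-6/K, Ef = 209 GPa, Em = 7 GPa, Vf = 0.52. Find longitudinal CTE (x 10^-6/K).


E1 = Ef*Vf + Em*(1-Vf) = 112.04
alpha_1 = (alpha_f*Ef*Vf + alpha_m*Em*(1-Vf))/E1 = 1.48 x 10^-6/K

1.48 x 10^-6/K


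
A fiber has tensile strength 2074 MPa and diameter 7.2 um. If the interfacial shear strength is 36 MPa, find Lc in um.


Lc = sigma_f * d / (2 * tau_i) = 2074 * 7.2 / (2 * 36) = 207.4 um

207.4 um


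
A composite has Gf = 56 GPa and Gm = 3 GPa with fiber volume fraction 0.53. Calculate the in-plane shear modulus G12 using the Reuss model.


1/G12 = Vf/Gf + (1-Vf)/Gm = 0.53/56 + 0.47/3
G12 = 6.02 GPa

6.02 GPa
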